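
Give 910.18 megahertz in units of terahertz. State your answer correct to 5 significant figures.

0.00091018 THz

1 MHz = 1.00000e-6 terahertz.
So 910.18 × 1.00000e-6 ≈ 0.00091018 THz.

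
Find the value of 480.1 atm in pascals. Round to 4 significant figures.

1 atmosphere = 101325 Pa.
Thus 480.1 × 101325 ≈ 4.865 × 10^7 Pa.

4.865 × 10^7 Pa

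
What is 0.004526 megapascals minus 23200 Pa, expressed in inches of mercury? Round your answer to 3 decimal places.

0.004526 MPa = 1.33653 inHg and 23200 Pa = 6.85096 inHg.
1.33653 − 6.85096 ≈ -5.514 inHg.

-5.514 inHg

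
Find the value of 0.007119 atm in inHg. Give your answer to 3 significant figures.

0.213 inHg

1 atmosphere = 29.9213 inHg.
0.007119 × 29.9213 ≈ 0.213 inHg.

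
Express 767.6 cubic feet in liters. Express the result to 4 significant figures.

21740 liters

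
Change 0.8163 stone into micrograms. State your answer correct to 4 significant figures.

5.184 × 10^9 μg

1 stone = 6.35029 × 10^9 μg.
Thus 0.8163 × 6.35029 × 10^9 ≈ 5.184 × 10^9 μg.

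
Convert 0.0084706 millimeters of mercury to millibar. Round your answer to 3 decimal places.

0.011 mbar

1 millimeter of mercury = 1.33322 mbar.
0.0084706 × 1.33322 ≈ 0.011 mbar.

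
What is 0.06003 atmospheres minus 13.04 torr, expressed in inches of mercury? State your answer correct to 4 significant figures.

0.06003 atm = 1.79617 inHg and 13.04 torr = 0.513386 inHg.
1.79617 − 0.513386 ≈ 1.283 inHg.

1.283 inHg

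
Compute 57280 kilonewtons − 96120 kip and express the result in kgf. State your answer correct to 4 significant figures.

-3.776 × 10^7 kgf

57280 kN = 5.84093 × 10^6 kgf and 96120 kip = 4.35993 × 10^7 kgf.
5.84093 × 10^6 − 4.35993 × 10^7 ≈ -3.776 × 10^7 kgf.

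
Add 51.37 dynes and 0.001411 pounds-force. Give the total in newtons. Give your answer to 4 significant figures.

0.006790 N

51.37 dyn = 0.000513700 N and 0.001411 lbf = 0.00627644 N.
0.000513700 + 0.00627644 ≈ 0.006790 N.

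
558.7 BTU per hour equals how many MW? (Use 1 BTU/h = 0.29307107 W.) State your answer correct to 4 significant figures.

1 BTU per hour = 2.93071e-7 MW.
So 558.7 × 2.93071e-7 ≈ 0.0001637 MW.

0.0001637 megawatts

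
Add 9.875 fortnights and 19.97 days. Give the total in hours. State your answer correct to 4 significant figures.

9.875 fortnight = 3318.00 h and 19.97 d = 479.280 h.
3318.00 + 479.280 ≈ 3797 h.

3797 h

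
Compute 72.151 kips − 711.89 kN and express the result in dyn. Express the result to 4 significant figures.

72.151 kip = 3.20944e+10 dyn and 711.89 kN = 7.11890e+10 dyn.
3.20944e+10 − 7.11890e+10 ≈ -3.909e+10 dyn.

-3.909e+10 dyn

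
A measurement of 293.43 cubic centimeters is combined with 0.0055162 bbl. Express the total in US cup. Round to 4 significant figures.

293.43 cm³ = 1.24026 US cup and 0.0055162 bbl = 3.70689 US cup.
1.24026 + 3.70689 ≈ 4.947 US cup.

4.947 US cup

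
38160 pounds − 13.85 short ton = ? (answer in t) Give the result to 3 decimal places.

4.745 t

38160 lb = 17.3091 t and 13.85 short ton = 12.5645 t.
17.3091 − 12.5645 ≈ 4.745 t.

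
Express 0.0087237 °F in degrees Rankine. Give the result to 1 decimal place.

°R = °F + 459.67.
Applying the formula gives 459.7 °R.

459.7 °R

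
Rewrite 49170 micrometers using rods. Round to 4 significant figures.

1 micrometer = 1.98839 × 10^-7 rod.
Then 49170 × 1.98839 × 10^-7 ≈ 0.009777 rod.

0.009777 rod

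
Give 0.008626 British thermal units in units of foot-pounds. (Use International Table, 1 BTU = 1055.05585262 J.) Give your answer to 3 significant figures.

1 British thermal unit = 778.169 ft·lbf.
Thus 0.008626 × 778.169 ≈ 6.71 ft·lbf.

6.71 ft·lbf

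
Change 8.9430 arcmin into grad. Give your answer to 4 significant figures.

0.1656 grad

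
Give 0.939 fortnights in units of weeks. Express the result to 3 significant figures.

1 fortnight = 2.00000 wk.
So 0.939 × 2.00000 ≈ 1.88 wk.

1.88 wk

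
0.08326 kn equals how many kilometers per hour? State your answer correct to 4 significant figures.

1 kn = 1.85200 kilometers per hour.
0.08326 × 1.85200 ≈ 0.1542 km/h.

0.1542 kilometers per hour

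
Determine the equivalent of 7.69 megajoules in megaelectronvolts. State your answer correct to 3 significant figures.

4.80e+19 MeV

1 MJ = 6.24151e+18 MeV.
Thus 7.69 × 6.24151e+18 ≈ 4.80e+19 MeV.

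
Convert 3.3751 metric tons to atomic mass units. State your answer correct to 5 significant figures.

1 metric ton = 6.02214e+29 u.
Thus 3.3751 × 6.02214e+29 ≈ 2.0325e+30 u.

2.0325e+30 u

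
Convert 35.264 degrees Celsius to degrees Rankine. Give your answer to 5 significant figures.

°R = (°C + 273.15) × 9/5.
Applying the formula gives 555.15 °R.

555.15 degrees Rankine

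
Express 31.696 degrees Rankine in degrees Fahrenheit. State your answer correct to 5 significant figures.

-427.97 degrees Fahrenheit

°R = °F + 459.67.
Applying the formula gives -427.97 °F.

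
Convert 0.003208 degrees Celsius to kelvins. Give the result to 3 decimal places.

K = °C + 273.15.
Applying the formula gives 273.153 K.

273.153 kelvins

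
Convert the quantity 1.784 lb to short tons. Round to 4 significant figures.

0.0008920 short ton

1 lb = 0.000500000 short ton.
1.784 × 0.000500000 ≈ 0.0008920 short ton.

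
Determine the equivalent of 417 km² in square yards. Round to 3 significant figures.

4.99 × 10^8 yd²

1 km² = 1.19599 × 10^6 square yards.
Thus 417 × 1.19599 × 10^6 ≈ 4.99 × 10^8 yd².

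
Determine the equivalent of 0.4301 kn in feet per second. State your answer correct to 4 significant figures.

0.7259 feet per second

1 knot = 1.68781 ft/s.
So 0.4301 × 1.68781 ≈ 0.7259 ft/s.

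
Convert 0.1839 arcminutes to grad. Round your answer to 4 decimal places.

1 arcminute = 0.0185185 grad.
Thus 0.1839 × 0.0185185 ≈ 0.0034 grad.

0.0034 gradians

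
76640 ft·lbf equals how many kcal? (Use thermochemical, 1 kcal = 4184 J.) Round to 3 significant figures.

24.8 kcal

1 ft·lbf = 0.000324048 kilocalories.
So 76640 × 0.000324048 ≈ 24.8 kcal.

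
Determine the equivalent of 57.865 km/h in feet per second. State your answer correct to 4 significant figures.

1 km/h = 0.911344 feet per second.
So 57.865 × 0.911344 ≈ 52.73 ft/s.

52.73 feet per second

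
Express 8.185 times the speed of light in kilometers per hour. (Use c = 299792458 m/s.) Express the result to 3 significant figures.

8.83 × 10^9 km/h

1 c = 1.07925 × 10^9 kilometers per hour.
Then 8.185 × 1.07925 × 10^9 ≈ 8.83 × 10^9 km/h.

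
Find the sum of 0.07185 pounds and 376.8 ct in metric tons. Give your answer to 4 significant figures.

0.07185 lb = 3.25906 × 10^-5 t and 376.8 ct = 7.53600 × 10^-5 t.
3.25906 × 10^-5 + 7.53600 × 10^-5 ≈ 0.0001080 t.

0.0001080 metric tons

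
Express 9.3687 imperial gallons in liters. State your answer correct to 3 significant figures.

1 imperial gallon = 4.54609 liters.
Thus 9.3687 × 4.54609 ≈ 42.6 L.

42.6 L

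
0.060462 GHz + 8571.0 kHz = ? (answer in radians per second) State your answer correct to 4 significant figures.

4.337 × 10^8 radians per second

0.060462 GHz = 3.79894 × 10^8 rad/s and 8571.0 kHz = 5.38532 × 10^7 rad/s.
3.79894 × 10^8 + 5.38532 × 10^7 ≈ 4.337 × 10^8 rad/s.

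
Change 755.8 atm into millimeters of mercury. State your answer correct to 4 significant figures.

574400 millimeters of mercury

1 atm = 760.000 mmHg.
755.8 × 760.000 ≈ 574400 mmHg.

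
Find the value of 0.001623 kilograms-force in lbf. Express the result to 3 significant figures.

0.00358 lbf

1 kilogram-force = 2.20462 lbf.
So 0.001623 × 2.20462 ≈ 0.00358 lbf.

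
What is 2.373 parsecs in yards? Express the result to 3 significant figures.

8.01e+16 yd

1 pc = 3.37454e+16 yd.
So 2.373 × 3.37454e+16 ≈ 8.01e+16 yd.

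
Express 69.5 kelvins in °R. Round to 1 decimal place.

125.1 degrees Rankine

°R = K × 9/5.
Applying the formula gives 125.1 °R.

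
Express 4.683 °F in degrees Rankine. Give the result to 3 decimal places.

464.353 °R

°R = °F + 459.67.
Applying the formula gives 464.353 °R.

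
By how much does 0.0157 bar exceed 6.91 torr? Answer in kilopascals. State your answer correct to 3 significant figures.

0.649 kPa

0.0157 bar = 1.57000 kPa and 6.91 torr = 0.921258 kPa.
1.57000 − 0.921258 ≈ 0.649 kPa.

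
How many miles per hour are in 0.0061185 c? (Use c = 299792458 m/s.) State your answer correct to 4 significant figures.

1 speed of light = 6.70617e+8 mph.
Thus 0.0061185 × 6.70617e+8 ≈ 4.103e+6 mph.

4.103e+6 miles per hour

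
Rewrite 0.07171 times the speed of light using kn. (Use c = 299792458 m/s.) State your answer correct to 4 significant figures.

1 speed of light = 5.82750e+8 kn.
Thus 0.07171 × 5.82750e+8 ≈ 4.179e+7 kn.

4.179e+7 knots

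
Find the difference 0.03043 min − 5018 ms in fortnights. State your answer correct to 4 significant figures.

0.03043 min = 1.50942e-6 fortnight and 5018 ms = 4.14848e-6 fortnight.
1.50942e-6 − 4.14848e-6 ≈ -2.639e-6 fortnight.

-2.639e-6 fortnight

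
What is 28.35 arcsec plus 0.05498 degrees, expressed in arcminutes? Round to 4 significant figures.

28.35 arcsec = 0.472500 arcmin and 0.05498 ° = 3.29880 arcmin.
0.472500 + 3.29880 ≈ 3.771 arcmin.

3.771 arcminutes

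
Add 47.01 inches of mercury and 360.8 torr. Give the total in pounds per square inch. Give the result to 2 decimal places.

47.01 inHg = 23.0892 psi and 360.8 torr = 6.97671 psi.
23.0892 + 6.97671 ≈ 30.07 psi.

30.07 psi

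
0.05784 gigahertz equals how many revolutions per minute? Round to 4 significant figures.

1 gigahertz = 6.00000e+10 rpm.
Then 0.05784 × 6.00000e+10 ≈ 3.470e+9 rpm.

3.470e+9 rpm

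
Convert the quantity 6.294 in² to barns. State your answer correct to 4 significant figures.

4.061e+25 barns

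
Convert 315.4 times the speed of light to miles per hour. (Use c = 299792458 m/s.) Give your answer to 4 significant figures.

1 speed of light = 6.70617e+8 miles per hour.
So 315.4 × 6.70617e+8 ≈ 2.115e+11 mph.

2.115e+11 miles per hour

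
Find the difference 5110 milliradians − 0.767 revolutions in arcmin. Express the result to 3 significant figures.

1000 arcmin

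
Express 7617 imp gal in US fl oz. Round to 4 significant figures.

1 imp gal = 153.722 US fluid ounces.
7617 × 153.722 ≈ 1.171e+6 US fl oz.

1.171e+6 US fl oz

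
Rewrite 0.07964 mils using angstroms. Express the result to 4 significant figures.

1 mil = 254000 Å.
Then 0.07964 × 254000 ≈ 20230 Å.

20230 angstroms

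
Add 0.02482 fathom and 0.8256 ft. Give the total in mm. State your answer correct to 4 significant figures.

297.0 millimeters

0.02482 fathom = 45.3908 mm and 0.8256 ft = 251.643 mm.
45.3908 + 251.643 ≈ 297.0 mm.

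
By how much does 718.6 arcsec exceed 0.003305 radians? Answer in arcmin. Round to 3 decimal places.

0.615 arcminutes

718.6 arcsec = 11.9767 arcmin and 0.003305 rad = 11.3618 arcmin.
11.9767 − 11.3618 ≈ 0.615 arcmin.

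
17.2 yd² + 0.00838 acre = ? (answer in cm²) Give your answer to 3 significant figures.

483000 cm²

17.2 yd² = 143814 cm² and 0.00838 acre = 339127 cm².
143814 + 339127 ≈ 483000 cm².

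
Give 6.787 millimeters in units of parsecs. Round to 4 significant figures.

2.200 × 10^-19 parsecs

1 millimeter = 3.24078 × 10^-20 pc.
6.787 × 3.24078 × 10^-20 ≈ 2.200 × 10^-19 pc.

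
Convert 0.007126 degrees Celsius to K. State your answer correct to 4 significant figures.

273.2 kelvins

K = °C + 273.15.
Applying the formula gives 273.2 K.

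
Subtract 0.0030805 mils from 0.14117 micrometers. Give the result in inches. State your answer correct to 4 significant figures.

2.477e-6 inches

0.14117 μm = 5.55787e-6 in and 0.0030805 mil = 3.08050e-6 in.
5.55787e-6 − 3.08050e-6 ≈ 2.477e-6 in.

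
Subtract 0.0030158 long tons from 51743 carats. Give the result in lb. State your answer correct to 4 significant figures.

51743 ct = 22.8148 lb and 0.0030158 long ton = 6.75539 lb.
22.8148 − 6.75539 ≈ 16.06 lb.

16.06 pounds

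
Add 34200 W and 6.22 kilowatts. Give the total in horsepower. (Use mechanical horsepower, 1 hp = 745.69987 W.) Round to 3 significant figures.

54.2 horsepower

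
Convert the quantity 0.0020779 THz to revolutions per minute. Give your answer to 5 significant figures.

1.2467e+11 revolutions per minute

1 THz = 6.00000e+13 revolutions per minute.
Thus 0.0020779 × 6.00000e+13 ≈ 1.2467e+11 rpm.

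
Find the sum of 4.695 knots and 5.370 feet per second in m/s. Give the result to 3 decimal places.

4.052 m/s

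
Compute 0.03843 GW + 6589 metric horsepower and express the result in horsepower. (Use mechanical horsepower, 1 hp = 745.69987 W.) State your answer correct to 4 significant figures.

0.03843 GW = 51535.5 hp and 6589 PS = 6498.86 hp.
51535.5 + 6498.86 ≈ 58030 hp.

58030 hp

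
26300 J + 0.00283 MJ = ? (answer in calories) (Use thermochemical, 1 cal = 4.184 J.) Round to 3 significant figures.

26300 J = 6285.85 cal and 0.00283 MJ = 676.386 cal.
6285.85 + 676.386 ≈ 6960 cal.

6960 cal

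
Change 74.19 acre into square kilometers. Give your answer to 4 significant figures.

0.3002 km²

1 acre = 0.00404686 square kilometers.
Then 74.19 × 0.00404686 ≈ 0.3002 km².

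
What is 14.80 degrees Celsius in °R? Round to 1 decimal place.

°R = (°C + 273.15) × 9/5.
Applying the formula gives 518.3 °R.

518.3 degrees Rankine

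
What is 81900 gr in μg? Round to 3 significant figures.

5.31e+9 μg

1 grain = 64798.9 μg.
Then 81900 × 64798.9 ≈ 5.31e+9 μg.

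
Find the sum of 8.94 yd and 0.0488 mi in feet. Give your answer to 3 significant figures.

8.94 yd = 26.8200 ft and 0.0488 mi = 257.664 ft.
26.8200 + 257.664 ≈ 284 ft.

284 ft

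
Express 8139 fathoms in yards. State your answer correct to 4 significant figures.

1 fathom = 2.00000 yards.
Then 8139 × 2.00000 ≈ 16280 yd.

16280 yards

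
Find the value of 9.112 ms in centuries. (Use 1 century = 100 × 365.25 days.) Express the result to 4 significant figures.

1 ms = 3.16881e-13 centuries.
So 9.112 × 3.16881e-13 ≈ 2.887e-12 century.

2.887e-12 centuries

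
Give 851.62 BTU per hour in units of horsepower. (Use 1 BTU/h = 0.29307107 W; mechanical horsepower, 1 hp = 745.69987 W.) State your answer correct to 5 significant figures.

0.33470 hp

1 BTU per hour = 0.000393015 hp.
Thus 851.62 × 0.000393015 ≈ 0.33470 hp.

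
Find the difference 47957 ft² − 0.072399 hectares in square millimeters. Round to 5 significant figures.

3.7314 × 10^9 mm²

47957 ft² = 4.45535 × 10^9 mm² and 0.072399 ha = 7.23990 × 10^8 mm².
4.45535 × 10^9 − 7.23990 × 10^8 ≈ 3.7314 × 10^9 mm².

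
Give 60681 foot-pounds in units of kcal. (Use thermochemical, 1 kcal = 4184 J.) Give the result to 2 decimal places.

19.66 kilocalories

1 ft·lbf = 0.000324048 kcal.
Then 60681 × 0.000324048 ≈ 19.66 kcal.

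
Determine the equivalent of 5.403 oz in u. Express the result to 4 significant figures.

9.224e+25 atomic mass units

1 ounce = 1.70725e+25 u.
5.403 × 1.70725e+25 ≈ 9.224e+25 u.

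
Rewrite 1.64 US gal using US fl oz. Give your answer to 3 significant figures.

210 US fl oz

1 US gal = 128.000 US fluid ounces.
Thus 1.64 × 128.000 ≈ 210 US fl oz.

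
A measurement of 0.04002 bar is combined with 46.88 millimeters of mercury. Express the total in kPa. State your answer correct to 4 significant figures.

0.04002 bar = 4.00200 kPa and 46.88 mmHg = 6.25015 kPa.
4.00200 + 6.25015 ≈ 10.25 kPa.

10.25 kPa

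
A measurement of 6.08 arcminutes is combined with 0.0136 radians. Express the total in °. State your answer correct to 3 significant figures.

6.08 arcmin = 0.101333 ° and 0.0136 rad = 0.779223 °.
0.101333 + 0.779223 ≈ 0.881 °.

0.881 degrees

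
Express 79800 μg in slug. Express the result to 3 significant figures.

5.47 × 10^-6 slugs

1 microgram = 6.85218 × 10^-11 slug.
Then 79800 × 6.85218 × 10^-11 ≈ 5.47 × 10^-6 slug.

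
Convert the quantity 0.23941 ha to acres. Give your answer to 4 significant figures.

0.5916 acres

1 ha = 2.47105 acres.
Thus 0.23941 × 2.47105 ≈ 0.5916 acre.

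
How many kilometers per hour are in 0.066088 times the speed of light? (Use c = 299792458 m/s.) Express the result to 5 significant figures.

1 speed of light = 1.079253e+9 km/h.
Thus 0.066088 × 1.079253e+9 ≈ 7.1326e+7 km/h.

7.1326e+7 kilometers per hour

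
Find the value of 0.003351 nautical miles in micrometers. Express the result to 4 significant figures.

6.206e+6 μm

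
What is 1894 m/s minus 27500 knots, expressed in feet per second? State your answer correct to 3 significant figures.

-40200 feet per second

1894 m/s = 6213.91 ft/s and 27500 kn = 46414.8 ft/s.
6213.91 − 46414.8 ≈ -40200 ft/s.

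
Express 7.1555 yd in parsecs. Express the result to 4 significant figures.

2.120e-16 pc

1 yd = 2.96337e-17 pc.
Thus 7.1555 × 2.96337e-17 ≈ 2.120e-16 pc.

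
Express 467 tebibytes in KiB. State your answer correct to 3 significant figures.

1 tebibyte = 1.07374 × 10^9 KiB.
467 × 1.07374 × 10^9 ≈ 5.01 × 10^11 KiB.

5.01 × 10^11 kibibytes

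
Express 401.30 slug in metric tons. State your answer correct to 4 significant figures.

5.857 metric tons

1 slug = 0.0145939 t.
Then 401.30 × 0.0145939 ≈ 5.857 t.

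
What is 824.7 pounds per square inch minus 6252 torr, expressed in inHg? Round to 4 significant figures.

1433 inHg

824.7 psi = 1679.11 inHg and 6252 torr = 246.142 inHg.
1679.11 − 246.142 ≈ 1433 inHg.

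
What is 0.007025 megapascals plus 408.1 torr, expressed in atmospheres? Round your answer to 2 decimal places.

0.61 atm

0.007025 MPa = 0.0693314 atm and 408.1 torr = 0.536974 atm.
0.0693314 + 0.536974 ≈ 0.61 atm.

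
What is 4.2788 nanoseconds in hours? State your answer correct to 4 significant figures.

1 ns = 2.77778 × 10^-13 hours.
Then 4.2788 × 2.77778 × 10^-13 ≈ 1.189 × 10^-12 h.

1.189 × 10^-12 hours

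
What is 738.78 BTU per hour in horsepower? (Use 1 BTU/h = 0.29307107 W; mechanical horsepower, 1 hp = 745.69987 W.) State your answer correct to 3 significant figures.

0.290 hp

1 BTU per hour = 0.000393015 hp.
Then 738.78 × 0.000393015 ≈ 0.290 hp.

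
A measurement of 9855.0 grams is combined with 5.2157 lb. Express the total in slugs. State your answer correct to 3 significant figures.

9855.0 g = 0.675282 slug and 5.2157 lb = 0.162109 slug.
0.675282 + 0.162109 ≈ 0.837 slug.

0.837 slug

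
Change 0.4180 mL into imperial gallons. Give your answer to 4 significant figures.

1 mL = 0.000219969 imp gal.
Then 0.4180 × 0.000219969 ≈ 9.195 × 10^-5 imp gal.

9.195 × 10^-5 imperial gallons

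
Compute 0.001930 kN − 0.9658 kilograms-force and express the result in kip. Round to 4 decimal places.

0.001930 kN = 0.000433881 kip and 0.9658 kgf = 0.00212922 kip.
0.000433881 − 0.00212922 ≈ -0.0017 kip.

-0.0017 kip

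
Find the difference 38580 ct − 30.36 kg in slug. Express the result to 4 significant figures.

38580 ct = 0.528714 slug and 30.36 kg = 2.08032 slug.
0.528714 − 2.08032 ≈ -1.552 slug.

-1.552 slugs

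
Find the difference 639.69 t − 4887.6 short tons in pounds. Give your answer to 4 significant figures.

639.69 t = 1.41028 × 10^6 lb and 4887.6 short ton = 9.77520 × 10^6 lb.
1.41028 × 10^6 − 9.77520 × 10^6 ≈ -8.365 × 10^6 lb.

-8.365 × 10^6 lb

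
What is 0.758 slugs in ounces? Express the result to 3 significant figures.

390 oz

1 slug = 514.785 ounces.
So 0.758 × 514.785 ≈ 390 oz.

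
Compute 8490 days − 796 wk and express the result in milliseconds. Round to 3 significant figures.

8490 d = 7.33536 × 10^11 ms and 796 wk = 4.81421 × 10^11 ms.
7.33536 × 10^11 − 4.81421 × 10^11 ≈ 2.52 × 10^11 ms.

2.52 × 10^11 milliseconds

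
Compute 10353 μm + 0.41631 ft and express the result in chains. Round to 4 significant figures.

10353 μm = 0.000514644 chain and 0.41631 ft = 0.00630773 chain.
0.000514644 + 0.00630773 ≈ 0.006822 chain.

0.006822 chains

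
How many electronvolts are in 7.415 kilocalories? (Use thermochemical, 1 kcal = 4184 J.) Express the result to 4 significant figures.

1 kcal = 2.61145e+22 electronvolts.
Thus 7.415 × 2.61145e+22 ≈ 1.936e+23 eV.

1.936e+23 eV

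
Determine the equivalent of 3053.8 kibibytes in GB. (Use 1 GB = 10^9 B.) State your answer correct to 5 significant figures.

0.0031271 gigabytes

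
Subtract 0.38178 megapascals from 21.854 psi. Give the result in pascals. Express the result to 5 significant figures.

21.854 psi = 150678 Pa and 0.38178 MPa = 381780 Pa.
150678 − 381780 ≈ -231100 Pa.

-231100 Pa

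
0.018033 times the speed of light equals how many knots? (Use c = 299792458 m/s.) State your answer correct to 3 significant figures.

1.05e+7 kn

1 speed of light = 5.82750e+8 kn.
0.018033 × 5.82750e+8 ≈ 1.05e+7 kn.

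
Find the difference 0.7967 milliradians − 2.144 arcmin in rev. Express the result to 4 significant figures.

0.7967 mrad = 0.000126799 rev and 2.144 arcmin = 9.92593e-5 rev.
0.000126799 − 9.92593e-5 ≈ 2.754e-5 rev.

2.754e-5 rev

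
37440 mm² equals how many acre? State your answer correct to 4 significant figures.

9.252 × 10^-6 acre

1 square millimeter = 2.47105 × 10^-10 acres.
Thus 37440 × 2.47105 × 10^-10 ≈ 9.252 × 10^-6 acre.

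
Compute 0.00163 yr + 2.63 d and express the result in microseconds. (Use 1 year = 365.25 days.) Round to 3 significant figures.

0.00163 yr = 5.14389e+10 μs and 2.63 d = 2.27232e+11 μs.
5.14389e+10 + 2.27232e+11 ≈ 2.79e+11 μs.

2.79e+11 μs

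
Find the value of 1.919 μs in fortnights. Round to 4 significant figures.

1.586 × 10^-12 fortnight

1 μs = 8.26720 × 10^-13 fortnight.
Then 1.919 × 8.26720 × 10^-13 ≈ 1.586 × 10^-12 fortnight.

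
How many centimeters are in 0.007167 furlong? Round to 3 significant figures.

144 cm

1 furlong = 20116.8 centimeters.
0.007167 × 20116.8 ≈ 144 cm.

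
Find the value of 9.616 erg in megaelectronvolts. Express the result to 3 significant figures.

6.00 × 10^6 MeV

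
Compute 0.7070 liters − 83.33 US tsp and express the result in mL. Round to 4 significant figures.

0.7070 L = 707.000 mL and 83.33 US tsp = 410.727 mL.
707.000 − 410.727 ≈ 296.3 mL.

296.3 mL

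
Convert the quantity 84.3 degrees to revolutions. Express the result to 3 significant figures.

1 ° = 0.00277778 rev.
Then 84.3 × 0.00277778 ≈ 0.234 rev.

0.234 rev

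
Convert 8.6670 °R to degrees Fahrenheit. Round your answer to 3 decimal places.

°R = °F + 459.67.
Applying the formula gives -451.003 °F.

-451.003 degrees Fahrenheit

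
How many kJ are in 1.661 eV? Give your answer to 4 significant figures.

1 electronvolt = 1.60218 × 10^-22 kJ.
So 1.661 × 1.60218 × 10^-22 ≈ 2.661 × 10^-22 kJ.

2.661 × 10^-22 kilojoules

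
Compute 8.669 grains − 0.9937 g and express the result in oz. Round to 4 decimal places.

8.669 gr = 0.0198149 oz and 0.9937 g = 0.0350517 oz.
0.0198149 − 0.0350517 ≈ -0.0152 oz.

-0.0152 ounces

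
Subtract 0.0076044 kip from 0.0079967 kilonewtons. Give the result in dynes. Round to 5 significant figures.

0.0079967 kN = 799670 dyn and 0.0076044 kip = 3.38261e+6 dyn.
799670 − 3.38261e+6 ≈ -2.5829e+6 dyn.

-2.5829e+6 dynes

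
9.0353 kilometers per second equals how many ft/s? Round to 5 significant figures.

1 kilometer per second = 3280.84 feet per second.
So 9.0353 × 3280.84 ≈ 29643 ft/s.

29643 ft/s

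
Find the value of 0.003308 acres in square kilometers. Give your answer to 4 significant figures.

1.339e-5 km²

1 acre = 0.00404686 km².
So 0.003308 × 0.00404686 ≈ 1.339e-5 km².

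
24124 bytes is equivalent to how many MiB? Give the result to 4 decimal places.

1 byte = 9.53674e-7 MiB.
So 24124 × 9.53674e-7 ≈ 0.0230 MiB.

0.0230 mebibytes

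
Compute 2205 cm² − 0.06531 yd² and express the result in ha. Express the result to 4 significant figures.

2205 cm² = 2.20500 × 10^-5 ha and 0.06531 yd² = 5.46075 × 10^-6 ha.
2.20500 × 10^-5 − 5.46075 × 10^-6 ≈ 1.659 × 10^-5 ha.

1.659 × 10^-5 ha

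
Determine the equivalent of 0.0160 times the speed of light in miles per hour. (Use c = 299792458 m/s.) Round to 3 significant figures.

1.07 × 10^7 miles per hour

1 c = 6.70617 × 10^8 mph.
Thus 0.0160 × 6.70617 × 10^8 ≈ 1.07 × 10^7 mph.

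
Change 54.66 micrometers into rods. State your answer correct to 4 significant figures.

1 μm = 1.98839e-7 rod.
Thus 54.66 × 1.98839e-7 ≈ 1.087e-5 rod.

1.087e-5 rod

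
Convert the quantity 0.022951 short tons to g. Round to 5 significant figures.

20821 g

1 short ton = 907185 g.
So 0.022951 × 907185 ≈ 20821 g.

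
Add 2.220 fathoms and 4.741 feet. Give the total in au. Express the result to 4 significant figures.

3.680 × 10^-11 au

2.220 fathom = 2.71390 × 10^-11 au and 4.741 ft = 9.65961 × 10^-12 au.
2.71390 × 10^-11 + 9.65961 × 10^-12 ≈ 3.680 × 10^-11 au.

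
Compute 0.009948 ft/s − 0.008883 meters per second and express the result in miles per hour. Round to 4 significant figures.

-0.01309 mph

0.009948 ft/s = 0.00678273 mph and 0.008883 m/s = 0.0198707 mph.
0.00678273 − 0.0198707 ≈ -0.01309 mph.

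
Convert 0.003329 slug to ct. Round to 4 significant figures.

242.9 ct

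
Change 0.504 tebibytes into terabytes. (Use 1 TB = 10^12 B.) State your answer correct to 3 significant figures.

1 TiB = 1.09951 terabytes.
Thus 0.504 × 1.09951 ≈ 0.554 TB.

0.554 TB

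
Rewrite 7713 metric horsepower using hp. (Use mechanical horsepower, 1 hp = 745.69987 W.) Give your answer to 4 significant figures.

1 metric horsepower = 0.986320 hp.
Then 7713 × 0.986320 ≈ 7607 hp.

7607 hp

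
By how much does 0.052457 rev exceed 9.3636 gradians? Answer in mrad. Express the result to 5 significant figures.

182.51 mrad

0.052457 rev = 329.597 mrad and 9.3636 grad = 147.083 mrad.
329.597 − 147.083 ≈ 182.51 mrad.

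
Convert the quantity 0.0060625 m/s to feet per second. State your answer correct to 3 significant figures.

1 m/s = 3.28084 ft/s.
0.0060625 × 3.28084 ≈ 0.0199 ft/s.

0.0199 feet per second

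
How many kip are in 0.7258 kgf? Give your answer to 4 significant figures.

1 kilogram-force = 0.00220462 kips.
Thus 0.7258 × 0.00220462 ≈ 0.001600 kip.

0.001600 kip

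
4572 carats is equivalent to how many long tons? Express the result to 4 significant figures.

1 carat = 1.96841e-7 long ton.
Thus 4572 × 1.96841e-7 ≈ 0.0009000 long ton.

0.0009000 long ton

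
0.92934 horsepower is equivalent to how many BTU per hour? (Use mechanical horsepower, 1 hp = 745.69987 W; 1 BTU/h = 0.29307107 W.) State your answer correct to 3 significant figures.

2360 BTU per hour

1 horsepower = 2544.43 BTU per hour.
Thus 0.92934 × 2544.43 ≈ 2360 BTU/h.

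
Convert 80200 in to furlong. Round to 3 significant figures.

1 inch = 0.000126263 furlong.
Thus 80200 × 0.000126263 ≈ 10.1 furlong.

10.1 furlong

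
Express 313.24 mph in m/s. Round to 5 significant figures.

140.03 meters per second

1 mile per hour = 0.447040 m/s.
313.24 × 0.447040 ≈ 140.03 m/s.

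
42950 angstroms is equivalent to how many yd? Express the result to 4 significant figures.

4.697e-6 yd

1 angstrom = 1.09361e-10 yards.
So 42950 × 1.09361e-10 ≈ 4.697e-6 yd.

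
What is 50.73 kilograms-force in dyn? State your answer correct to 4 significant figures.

1 kgf = 980665 dyn.
Thus 50.73 × 980665 ≈ 4.975 × 10^7 dyn.

4.975 × 10^7 dynes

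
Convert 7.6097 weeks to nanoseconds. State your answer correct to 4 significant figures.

1 wk = 6.04800 × 10^14 nanoseconds.
Thus 7.6097 × 6.04800 × 10^14 ≈ 4.602 × 10^15 ns.

4.602 × 10^15 ns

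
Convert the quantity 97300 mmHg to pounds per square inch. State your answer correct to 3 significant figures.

1 millimeter of mercury = 0.0193368 psi.
Then 97300 × 0.0193368 ≈ 1880 psi.

1880 psi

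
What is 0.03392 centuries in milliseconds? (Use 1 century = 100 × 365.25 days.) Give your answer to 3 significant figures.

1.07e+11 ms

1 century = 3.15576e+12 ms.
Thus 0.03392 × 3.15576e+12 ≈ 1.07e+11 ms.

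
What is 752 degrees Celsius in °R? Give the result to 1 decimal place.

°R = (°C + 273.15) × 9/5.
Applying the formula gives 1845.3 °R.

1845.3 °R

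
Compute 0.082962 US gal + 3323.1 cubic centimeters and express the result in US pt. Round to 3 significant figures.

0.082962 US gal = 0.663696 US pt and 3323.1 cm³ = 7.02296 US pt.
0.663696 + 7.02296 ≈ 7.69 US pt.

7.69 US pt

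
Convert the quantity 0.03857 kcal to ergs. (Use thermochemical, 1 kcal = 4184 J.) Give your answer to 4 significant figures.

1.614e+9 ergs

1 kcal = 4.18400e+10 ergs.
So 0.03857 × 4.18400e+10 ≈ 1.614e+9 erg.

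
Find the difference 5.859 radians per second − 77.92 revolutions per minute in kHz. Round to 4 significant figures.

-0.0003662 kilohertz

5.859 rad/s = 0.000932489 kHz and 77.92 rpm = 0.00129867 kHz.
0.000932489 − 0.00129867 ≈ -0.0003662 kHz.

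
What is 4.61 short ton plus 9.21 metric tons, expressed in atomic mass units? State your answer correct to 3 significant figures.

4.61 short ton = 2.51853 × 10^30 u and 9.21 t = 5.54639 × 10^30 u.
2.51853 × 10^30 + 5.54639 × 10^30 ≈ 8.06 × 10^30 u.

8.06 × 10^30 u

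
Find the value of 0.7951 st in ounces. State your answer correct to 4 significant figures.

1 st = 224.000 ounces.
Then 0.7951 × 224.000 ≈ 178.1 oz.

178.1 oz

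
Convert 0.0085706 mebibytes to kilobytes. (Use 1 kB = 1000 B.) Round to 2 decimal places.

1 mebibyte = 1048.58 kB.
Thus 0.0085706 × 1048.58 ≈ 8.99 kB.

8.99 kilobytes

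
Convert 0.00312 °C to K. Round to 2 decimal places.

273.15 K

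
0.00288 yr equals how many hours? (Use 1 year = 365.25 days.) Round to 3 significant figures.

25.2 hours

1 yr = 8766.00 hours.
Then 0.00288 × 8766.00 ≈ 25.2 h.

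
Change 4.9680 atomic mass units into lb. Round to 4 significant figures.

1.819e-26 pounds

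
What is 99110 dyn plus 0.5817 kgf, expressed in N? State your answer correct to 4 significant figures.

6.696 N

99110 dyn = 0.991100 N and 0.5817 kgf = 5.70453 N.
0.991100 + 5.70453 ≈ 6.696 N.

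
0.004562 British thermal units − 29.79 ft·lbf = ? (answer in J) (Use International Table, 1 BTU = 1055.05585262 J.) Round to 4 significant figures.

0.004562 BTU = 4.81316 J and 29.79 ft·lbf = 40.3898 J.
4.81316 − 40.3898 ≈ -35.58 J.

-35.58 joules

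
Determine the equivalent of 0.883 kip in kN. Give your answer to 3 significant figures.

1 kip = 4.44822 kN.
0.883 × 4.44822 ≈ 3.93 kN.

3.93 kN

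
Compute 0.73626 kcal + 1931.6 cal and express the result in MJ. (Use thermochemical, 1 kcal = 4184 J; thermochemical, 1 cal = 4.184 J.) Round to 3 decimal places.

0.73626 kcal = 0.00308051 MJ and 1931.6 cal = 0.00808181 MJ.
0.00308051 + 0.00808181 ≈ 0.011 MJ.

0.011 MJ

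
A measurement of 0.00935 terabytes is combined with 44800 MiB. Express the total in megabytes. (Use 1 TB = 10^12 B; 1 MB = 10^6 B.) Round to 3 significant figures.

56300 MB

0.00935 TB = 9350.00 MB and 44800 MiB = 46976.2 MB.
9350.00 + 46976.2 ≈ 56300 MB.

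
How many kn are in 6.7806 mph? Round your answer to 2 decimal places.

1 mile per hour = 0.868976 knots.
Then 6.7806 × 0.868976 ≈ 5.89 kn.

5.89 knots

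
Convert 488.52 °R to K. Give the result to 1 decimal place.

271.4 K

°R = K × 9/5.
Applying the formula gives 271.4 K.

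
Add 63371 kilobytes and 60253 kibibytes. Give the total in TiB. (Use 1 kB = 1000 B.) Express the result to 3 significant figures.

0.000114 TiB

63371 kB = 5.76356 × 10^-5 TiB and 60253 KiB = 5.61150 × 10^-5 TiB.
5.76356 × 10^-5 + 5.61150 × 10^-5 ≈ 0.000114 TiB.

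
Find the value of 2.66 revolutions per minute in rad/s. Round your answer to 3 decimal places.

0.279 rad/s

1 rpm = 0.104720 radians per second.
Thus 2.66 × 0.104720 ≈ 0.279 rad/s.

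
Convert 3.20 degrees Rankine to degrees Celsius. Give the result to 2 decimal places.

-271.37 degrees Celsius

°R = (°C + 273.15) × 9/5.
Applying the formula gives -271.37 °C.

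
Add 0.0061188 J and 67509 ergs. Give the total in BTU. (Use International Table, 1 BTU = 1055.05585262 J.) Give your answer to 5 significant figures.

1.2198 × 10^-5 British thermal units

0.0061188 J = 5.79950 × 10^-6 BTU and 67509 erg = 6.39862 × 10^-6 BTU.
5.79950 × 10^-6 + 6.39862 × 10^-6 ≈ 1.2198 × 10^-5 BTU.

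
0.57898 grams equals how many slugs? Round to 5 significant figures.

1 g = 6.85218e-5 slug.
Thus 0.57898 × 6.85218e-5 ≈ 3.9673e-5 slug.

3.9673e-5 slugs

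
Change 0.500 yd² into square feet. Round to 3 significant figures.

1 yd² = 9.00000 ft².
Thus 0.500 × 9.00000 ≈ 4.50 ft².

4.50 square feet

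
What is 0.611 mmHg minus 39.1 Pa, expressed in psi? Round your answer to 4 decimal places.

0.0061 psi

0.611 mmHg = 0.0118148 psi and 39.1 Pa = 0.00567098 psi.
0.0118148 − 0.00567098 ≈ 0.0061 psi.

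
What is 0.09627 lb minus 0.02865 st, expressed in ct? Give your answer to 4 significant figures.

0.09627 lb = 218.337 ct and 0.02865 st = 909.679 ct.
218.337 − 909.679 ≈ -691.3 ct.

-691.3 ct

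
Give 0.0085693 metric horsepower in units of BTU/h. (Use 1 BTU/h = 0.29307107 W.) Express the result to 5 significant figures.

21.506 BTU per hour

1 PS = 2509.63 BTU per hour.
0.0085693 × 2509.63 ≈ 21.506 BTU/h.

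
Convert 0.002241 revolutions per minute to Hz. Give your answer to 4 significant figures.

3.735 × 10^-5 Hz

1 rpm = 0.0166667 Hz.
Thus 0.002241 × 0.0166667 ≈ 3.735 × 10^-5 Hz.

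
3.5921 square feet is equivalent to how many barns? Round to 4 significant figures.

1 square foot = 9.29030e+26 barns.
So 3.5921 × 9.29030e+26 ≈ 3.337e+27 barn.

3.337e+27 barn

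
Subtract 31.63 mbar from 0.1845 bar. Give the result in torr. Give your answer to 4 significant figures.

114.7 torr

0.1845 bar = 138.386 torr and 31.63 mbar = 23.7245 torr.
138.386 − 23.7245 ≈ 114.7 torr.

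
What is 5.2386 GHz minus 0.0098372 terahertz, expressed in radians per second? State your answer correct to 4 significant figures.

-2.889e+10 rad/s

5.2386 GHz = 3.29151e+10 rad/s and 0.0098372 THz = 6.18090e+10 rad/s.
3.29151e+10 − 6.18090e+10 ≈ -2.889e+10 rad/s.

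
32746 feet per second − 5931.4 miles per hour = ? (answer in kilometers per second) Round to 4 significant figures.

7.329 km/s

32746 ft/s = 9.98098 km/s and 5931.4 mph = 2.65157 km/s.
9.98098 − 2.65157 ≈ 7.329 km/s.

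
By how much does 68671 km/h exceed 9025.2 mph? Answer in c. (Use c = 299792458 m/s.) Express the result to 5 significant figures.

68671 km/h = 6.36283 × 10^-5 c and 9025.2 mph = 1.34581 × 10^-5 c.
6.36283 × 10^-5 − 1.34581 × 10^-5 ≈ 5.0170 × 10^-5 c.

5.0170 × 10^-5 times the speed of light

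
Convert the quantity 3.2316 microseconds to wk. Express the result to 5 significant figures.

1 μs = 1.65344e-12 wk.
3.2316 × 1.65344e-12 ≈ 5.3433e-12 wk.

5.3433e-12 wk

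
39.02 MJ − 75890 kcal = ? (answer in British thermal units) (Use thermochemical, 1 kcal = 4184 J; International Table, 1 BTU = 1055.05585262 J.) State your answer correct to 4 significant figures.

39.02 MJ = 36983.8 BTU and 75890 kcal = 300954 BTU.
36983.8 − 300954 ≈ -264000 BTU.

-264000 BTU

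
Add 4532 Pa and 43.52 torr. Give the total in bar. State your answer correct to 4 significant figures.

0.1033 bar

4532 Pa = 0.0453200 bar and 43.52 torr = 0.0580219 bar.
0.0453200 + 0.0580219 ≈ 0.1033 bar.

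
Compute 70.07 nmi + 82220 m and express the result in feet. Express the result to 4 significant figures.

695500 ft

70.07 nmi = 425753 ft and 82220 m = 269751 ft.
425753 + 269751 ≈ 695500 ft.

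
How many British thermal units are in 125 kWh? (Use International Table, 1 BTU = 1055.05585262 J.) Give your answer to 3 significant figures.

427000 BTU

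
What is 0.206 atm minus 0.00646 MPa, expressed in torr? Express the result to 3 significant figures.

0.206 atm = 156.560 torr and 0.00646 MPa = 48.4540 torr.
156.560 − 48.4540 ≈ 108 torr.

108 torr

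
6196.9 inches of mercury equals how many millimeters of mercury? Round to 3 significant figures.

157000 mmHg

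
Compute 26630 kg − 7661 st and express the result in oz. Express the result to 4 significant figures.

-776700 oz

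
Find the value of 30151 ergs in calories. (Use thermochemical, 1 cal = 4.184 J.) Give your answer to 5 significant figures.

0.00072063 calories

1 erg = 2.39006 × 10^-8 cal.
Thus 30151 × 2.39006 × 10^-8 ≈ 0.00072063 cal.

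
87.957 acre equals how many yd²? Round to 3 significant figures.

1 acre = 4840.00 yd².
Then 87.957 × 4840.00 ≈ 426000 yd².

426000 yd²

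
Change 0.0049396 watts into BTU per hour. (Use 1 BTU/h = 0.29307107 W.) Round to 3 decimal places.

1 watt = 3.41214 BTU per hour.
Then 0.0049396 × 3.41214 ≈ 0.017 BTU/h.

0.017 BTU/h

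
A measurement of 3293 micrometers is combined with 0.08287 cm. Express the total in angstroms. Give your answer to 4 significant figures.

3293 μm = 3.29300 × 10^7 Å and 0.08287 cm = 8.28700 × 10^6 Å.
3.29300 × 10^7 + 8.28700 × 10^6 ≈ 4.122 × 10^7 Å.

4.122 × 10^7 Å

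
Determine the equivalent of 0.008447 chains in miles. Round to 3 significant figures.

0.000106 mi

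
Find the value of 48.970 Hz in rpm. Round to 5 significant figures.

2938.2 rpm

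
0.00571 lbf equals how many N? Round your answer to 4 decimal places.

1 pound-force = 4.44822 N.
Thus 0.00571 × 4.44822 ≈ 0.0254 N.

0.0254 N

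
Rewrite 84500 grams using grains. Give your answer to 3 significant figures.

1.30e+6 gr

1 gram = 15.4324 gr.
Thus 84500 × 15.4324 ≈ 1.30e+6 gr.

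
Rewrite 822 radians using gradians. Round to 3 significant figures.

52300 grad

1 radian = 63.6620 grad.
Then 822 × 63.6620 ≈ 52300 grad.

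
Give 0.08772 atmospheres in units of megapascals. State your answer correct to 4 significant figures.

1 atmosphere = 0.101325 megapascals.
So 0.08772 × 0.101325 ≈ 0.008888 MPa.

0.008888 MPa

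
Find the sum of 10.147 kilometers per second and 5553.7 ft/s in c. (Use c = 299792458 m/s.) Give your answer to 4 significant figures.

3.949e-5 c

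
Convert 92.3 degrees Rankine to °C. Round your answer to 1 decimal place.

°R = (°C + 273.15) × 9/5.
Applying the formula gives -221.9 °C.

-221.9 °C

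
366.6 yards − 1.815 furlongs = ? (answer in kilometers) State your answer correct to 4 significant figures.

-0.02990 km

366.6 yd = 0.335219 km and 1.815 furlong = 0.365120 km.
0.335219 − 0.365120 ≈ -0.02990 km.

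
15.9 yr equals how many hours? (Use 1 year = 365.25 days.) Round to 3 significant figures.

139000 h

1 yr = 8766.00 hours.
Thus 15.9 × 8766.00 ≈ 139000 h.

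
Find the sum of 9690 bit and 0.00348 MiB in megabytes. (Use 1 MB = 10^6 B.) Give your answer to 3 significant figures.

0.00486 MB

9690 bit = 0.00121125 MB and 0.00348 MiB = 0.00364904 MB.
0.00121125 + 0.00364904 ≈ 0.00486 MB.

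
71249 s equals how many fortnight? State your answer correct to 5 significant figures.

1 s = 8.26720 × 10^-7 fortnights.
Then 71249 × 8.26720 × 10^-7 ≈ 0.058903 fortnight.

0.058903 fortnights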